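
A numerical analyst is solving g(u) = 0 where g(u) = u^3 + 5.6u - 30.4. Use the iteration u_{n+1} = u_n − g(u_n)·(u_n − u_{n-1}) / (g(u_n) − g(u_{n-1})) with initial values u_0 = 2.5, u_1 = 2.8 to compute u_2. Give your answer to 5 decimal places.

2.52904

g(2.5) = -0.7750000, g(2.8) = 7.2320000
u_2 = 2.8000000 − 7.2320000·(2.8000000 − 2.5000000) / (7.2320000 − (-0.7750000)) = 2.8000000 − (2.1696000)/(8.0070000) = 2.5290371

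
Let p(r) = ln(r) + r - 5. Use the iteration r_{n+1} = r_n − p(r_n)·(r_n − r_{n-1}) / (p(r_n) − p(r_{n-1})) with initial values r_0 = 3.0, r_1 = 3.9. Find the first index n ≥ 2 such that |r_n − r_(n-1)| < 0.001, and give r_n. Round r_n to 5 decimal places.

n = 4, r_n = 3.69344

p(3.0) = -0.9013877, p(3.9) = 0.2609766
r_2 = 3.9000000 − 0.2609766·(0.9000000)/(1.1623643) = 3.6979300;  |Δ| = 0.2020700
p(3.6979300) = 0.0057033
r_3 = 3.6979300 − 0.0057033·(-0.2020700)/(-0.2552733) = 3.6934154;  |Δ| = 0.0045146
p(3.6934154) = -0.0000329
r_4 = 3.6934154 − (-0.0000329)·(-0.0045146)/(-0.0057362) = 3.6934414;  |Δ| = 0.0000259
|r_4 − r_3| = 0.0000259 < 0.001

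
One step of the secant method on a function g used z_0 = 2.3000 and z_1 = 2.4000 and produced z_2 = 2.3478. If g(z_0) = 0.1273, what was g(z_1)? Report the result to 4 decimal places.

-0.1390

The secant line through (2.3000, 0.1273) and (2.4000, g(z_1)) crosses zero at z_2 = 2.3478.
So (2.3000, 0.1273), (2.4000, g(z_1)), (2.3478, 0) are collinear:
g(z_1) = 0.1273 · (2.4000 − 2.3478) / (2.3000 − 2.3478) = 0.1273 · (0.052200)/(-0.047800) = -0.139018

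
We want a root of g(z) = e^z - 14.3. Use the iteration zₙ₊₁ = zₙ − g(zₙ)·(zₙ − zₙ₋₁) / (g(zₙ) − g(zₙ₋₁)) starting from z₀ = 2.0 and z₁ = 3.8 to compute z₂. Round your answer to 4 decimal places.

g(2.0) = -6.910944, g(3.8) = 30.401184
z₂ = 3.800000 − 30.401184·(3.800000 − 2.000000) / (30.401184 − (-6.910944)) = 3.800000 − (54.722132)/(37.312128) = 2.333396

2.3334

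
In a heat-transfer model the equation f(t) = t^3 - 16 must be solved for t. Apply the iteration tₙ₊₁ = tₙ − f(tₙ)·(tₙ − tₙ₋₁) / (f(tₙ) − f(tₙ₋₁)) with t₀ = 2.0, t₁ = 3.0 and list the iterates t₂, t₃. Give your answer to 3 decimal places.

f(2.0) = -8.00000, f(3.0) = 11.00000
t₂ = 3.00000 − 11.00000·(3.00000 − 2.00000) / (11.00000 − (-8.00000)) = 3.00000 − (11.00000)/(19.00000) = 2.42105
f(2.42105) = -1.80901
t₃ = 2.42105 − (-1.80901)·(2.42105 − 3.00000) / (-1.80901 − 11.00000) = 2.42105 − (1.04732)/(-12.80901) = 2.50282

2.421, 2.503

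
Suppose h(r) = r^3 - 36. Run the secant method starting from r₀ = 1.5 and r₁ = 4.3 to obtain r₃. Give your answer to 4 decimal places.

3.1364

h(1.5) = -32.625000, h(4.3) = 43.507000
r₂ = 4.300000 − 43.507000·(4.300000 − 1.500000) / (43.507000 − (-32.625000)) = 4.300000 − (121.819600)/(76.132000) = 2.699890
h(2.699890) = -16.319413
r₃ = 2.699890 − (-16.319413)·(2.699890 − 4.300000) / (-16.319413 − 43.507000) = 2.699890 − (26.112861)/(-59.826413) = 3.136367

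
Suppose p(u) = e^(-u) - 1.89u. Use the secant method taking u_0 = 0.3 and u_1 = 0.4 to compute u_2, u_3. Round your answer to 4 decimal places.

0.3670, 0.3667

p(0.3) = 0.173818, p(0.4) = -0.085680
u_2 = 0.400000 − (-0.085680)·(0.400000 − 0.300000) / (-0.085680 − 0.173818) = 0.400000 − (-0.008568)/(-0.259498) = 0.366982
p(0.366982) = -0.000775
u_3 = 0.366982 − (-0.000775)·(0.366982 − 0.400000) / (-0.000775 − (-0.085680)) = 0.366982 − (0.000026)/(0.084905) = 0.366681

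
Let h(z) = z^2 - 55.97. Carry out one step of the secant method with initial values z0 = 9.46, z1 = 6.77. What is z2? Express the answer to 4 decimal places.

h(9.46) = 33.521600, h(6.77) = -10.137100
z2 = 6.770000 − (-10.137100)·(6.770000 − 9.460000) / (-10.137100 − 33.521600) = 6.770000 − (27.268799)/(-43.658700) = 7.394590

7.3946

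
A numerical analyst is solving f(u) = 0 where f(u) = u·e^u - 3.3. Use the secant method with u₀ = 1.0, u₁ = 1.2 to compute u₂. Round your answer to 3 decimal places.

1.092

f(1.0) = -0.58172, f(1.2) = 0.68414
u₂ = 1.20000 − 0.68414·(1.20000 − 1.00000) / (0.68414 − (-0.58172)) = 1.20000 − (0.13683)/(1.26586) = 1.09191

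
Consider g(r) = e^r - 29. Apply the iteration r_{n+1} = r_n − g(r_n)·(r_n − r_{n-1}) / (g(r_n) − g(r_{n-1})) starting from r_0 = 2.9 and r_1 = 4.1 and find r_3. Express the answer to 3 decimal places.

3.315

g(2.9) = -10.82585, g(4.1) = 31.34029
r_2 = 4.10000 − 31.34029·(4.10000 − 2.90000) / (31.34029 − (-10.82585)) = 4.10000 − (37.60835)/(42.16614) = 3.20809
g(3.20809) = -4.26816
r_3 = 3.20809 − (-4.26816)·(3.20809 − 4.10000) / (-4.26816 − 31.34029) = 3.20809 − (3.80681)/(-35.60845) = 3.31500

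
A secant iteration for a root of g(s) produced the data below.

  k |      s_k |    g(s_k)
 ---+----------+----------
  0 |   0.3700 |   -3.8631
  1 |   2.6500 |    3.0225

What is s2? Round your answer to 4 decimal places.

s2 = 2.6500 − 3.0225·(2.6500 − 0.3700) / (3.0225 − (-3.8631))
   = 2.6500 − (6.891300)/(6.885600) = 1.649172

1.6492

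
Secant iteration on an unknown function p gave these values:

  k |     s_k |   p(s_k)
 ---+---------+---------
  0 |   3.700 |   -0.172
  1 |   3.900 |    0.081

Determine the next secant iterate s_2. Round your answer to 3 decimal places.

3.836

s_2 = 3.900 − 0.081·(3.900 − 3.700) / (0.081 − (-0.172))
   = 3.900 − (0.01620)/(0.25300) = 3.83597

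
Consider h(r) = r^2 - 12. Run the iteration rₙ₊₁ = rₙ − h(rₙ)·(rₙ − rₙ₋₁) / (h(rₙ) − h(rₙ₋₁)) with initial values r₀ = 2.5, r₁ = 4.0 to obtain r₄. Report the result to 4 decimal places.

3.4642

h(2.5) = -5.750000, h(4.0) = 4.000000
r₂ = 4.000000 − 4.000000·(4.000000 − 2.500000) / (4.000000 − (-5.750000)) = 4.000000 − (6.000000)/(9.750000) = 3.384615
h(3.384615) = -0.544379
r₃ = 3.384615 − (-0.544379)·(3.384615 − 4.000000) / (-0.544379 − 4.000000) = 3.384615 − (0.335002)/(-4.544379) = 3.458333
h(3.458333) = -0.039931
r₄ = 3.458333 − (-0.039931)·(3.458333 − 3.384615) / (-0.039931 − (-0.544379)) = 3.458333 − (-0.002944)/(0.504448) = 3.464169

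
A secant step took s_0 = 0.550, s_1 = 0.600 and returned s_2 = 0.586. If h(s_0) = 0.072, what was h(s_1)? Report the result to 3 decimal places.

The secant line through (0.550, 0.072) and (0.600, h(s_1)) crosses zero at s_2 = 0.586.
So (0.550, 0.072), (0.600, h(s_1)), (0.586, 0) are collinear:
h(s_1) = 0.072 · (0.600 − 0.586) / (0.550 − 0.586) = 0.072 · (0.01400)/(-0.03600) = -0.02800

-0.028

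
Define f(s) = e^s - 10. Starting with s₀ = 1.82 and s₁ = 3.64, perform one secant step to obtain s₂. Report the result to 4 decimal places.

f(1.82) = -3.828142, f(3.64) = 28.091837
s₂ = 3.640000 − 28.091837·(3.640000 − 1.820000) / (28.091837 − (-3.828142)) = 3.640000 − (51.127143)/(31.919978) = 2.038271

2.0383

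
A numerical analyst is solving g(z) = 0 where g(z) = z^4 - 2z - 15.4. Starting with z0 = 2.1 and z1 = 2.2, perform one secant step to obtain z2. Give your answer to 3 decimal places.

g(2.1) = -0.15190, g(2.2) = 3.62560
z2 = 2.20000 − 3.62560·(2.20000 − 2.10000) / (3.62560 − (-0.15190)) = 2.20000 − (0.36256)/(3.77750) = 2.10402

2.104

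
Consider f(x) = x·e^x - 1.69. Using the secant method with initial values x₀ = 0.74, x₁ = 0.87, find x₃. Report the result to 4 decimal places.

0.7768

f(0.74) = -0.139008, f(0.87) = 0.386612
x₂ = 0.870000 − 0.386612·(0.870000 − 0.740000) / (0.386612 − (-0.139008)) = 0.870000 − (0.050260)/(0.525620) = 0.774380
f(0.774380) = -0.010177
x₃ = 0.774380 − (-0.010177)·(0.774380 − 0.870000) / (-0.010177 − 0.386612) = 0.774380 − (0.000973)/(-0.396790) = 0.776833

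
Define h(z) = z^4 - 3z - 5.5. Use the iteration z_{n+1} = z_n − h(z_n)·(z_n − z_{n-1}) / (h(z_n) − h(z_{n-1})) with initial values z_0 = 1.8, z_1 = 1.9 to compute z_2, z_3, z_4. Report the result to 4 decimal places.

1.8180, 1.8193, 1.8194

h(1.8) = -0.402400, h(1.9) = 1.832100
z_2 = 1.900000 − 1.832100·(1.900000 − 1.800000) / (1.832100 − (-0.402400)) = 1.900000 − (0.183210)/(2.234500) = 1.818009
h(1.818009) = -0.029976
z_3 = 1.818009 − (-0.029976)·(1.818009 − 1.900000) / (-0.029976 − 1.832100) = 1.818009 − (0.002458)/(-1.862076) = 1.819328
h(1.819328) = -0.002177
z_4 = 1.819328 − (-0.002177)·(1.819328 − 1.818009) / (-0.002177 − (-0.029976)) = 1.819328 − (-0.000003)/(0.027800) = 1.819432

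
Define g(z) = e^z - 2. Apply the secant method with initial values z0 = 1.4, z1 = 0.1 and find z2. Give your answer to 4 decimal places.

0.4943

g(1.4) = 2.055200, g(0.1) = -0.894829
z2 = 0.100000 − (-0.894829)·(0.100000 − 1.400000) / (-0.894829 − 2.055200) = 0.100000 − (1.163278)/(-2.950029) = 0.494328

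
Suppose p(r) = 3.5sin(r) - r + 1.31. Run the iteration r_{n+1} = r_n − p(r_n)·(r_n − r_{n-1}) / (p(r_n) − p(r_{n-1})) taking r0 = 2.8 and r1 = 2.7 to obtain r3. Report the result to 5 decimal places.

p(2.8) = -0.3175415, p(2.7) = 0.1058296
r2 = 2.7000000 − 0.1058296·(2.7000000 − 2.8000000) / (0.1058296 − (-0.3175415)) = 2.7000000 − (-0.0105830)/(0.4233711) = 2.7249969
p(2.7249969) = 0.0012772
r3 = 2.7249969 − 0.0012772·(2.7249969 − 2.7000000) / (0.0012772 − 0.1058296) = 2.7249969 − (0.0000319)/(-0.1045524) = 2.7253022

2.72530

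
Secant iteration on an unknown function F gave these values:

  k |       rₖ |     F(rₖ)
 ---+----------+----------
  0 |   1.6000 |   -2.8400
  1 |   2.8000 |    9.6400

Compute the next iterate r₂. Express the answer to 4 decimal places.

r₂ = 2.8000 − 9.6400·(2.8000 − 1.6000) / (9.6400 − (-2.8400))
   = 2.8000 − (11.568000)/(12.480000) = 1.873077

1.8731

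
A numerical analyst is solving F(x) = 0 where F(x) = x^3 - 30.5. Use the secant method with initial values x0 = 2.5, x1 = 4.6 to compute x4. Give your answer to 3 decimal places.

3.132

F(2.5) = -14.87500, F(4.6) = 66.83600
x2 = 4.60000 − 66.83600·(4.60000 − 2.50000) / (66.83600 − (-14.87500)) = 4.60000 − (140.35560)/(81.71100) = 2.88229
F(2.88229) = -6.55504
x3 = 2.88229 − (-6.55504)·(2.88229 − 4.60000) / (-6.55504 − 66.83600) = 2.88229 − (11.25964)/(-73.39104) = 3.03571
F(3.03571) = -2.52424
x4 = 3.03571 − (-2.52424)·(3.03571 − 2.88229) / (-2.52424 − (-6.55504)) = 3.03571 − (-0.38727)/(4.03079) = 3.13179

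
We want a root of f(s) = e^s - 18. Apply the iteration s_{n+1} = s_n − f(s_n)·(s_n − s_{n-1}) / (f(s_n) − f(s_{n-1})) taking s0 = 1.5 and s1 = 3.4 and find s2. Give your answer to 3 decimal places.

f(1.5) = -13.51831, f(3.4) = 11.96410
s2 = 3.40000 − 11.96410·(3.40000 − 1.50000) / (11.96410 − (-13.51831)) = 3.40000 − (22.73179)/(25.48241) = 2.50794

2.508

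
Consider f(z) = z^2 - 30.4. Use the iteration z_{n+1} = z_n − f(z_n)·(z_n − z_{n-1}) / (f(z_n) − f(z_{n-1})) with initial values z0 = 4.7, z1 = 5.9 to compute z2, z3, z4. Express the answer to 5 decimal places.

f(4.7) = -8.3100000, f(5.9) = 4.4100000
z2 = 5.9000000 − 4.4100000·(5.9000000 − 4.7000000) / (4.4100000 − (-8.3100000)) = 5.9000000 − (5.2920000)/(12.7200000) = 5.4839623
f(5.4839623) = -0.3261579
z3 = 5.4839623 − (-0.3261579)·(5.4839623 − 5.9000000) / (-0.3261579 − 4.4100000) = 5.4839623 − (0.1356940)/(-4.7361579) = 5.5126129
f(5.5126129) = -0.0110989
z4 = 5.5126129 − (-0.0110989)·(5.5126129 − 5.4839623) / (-0.0110989 − (-0.3261579)) = 5.5126129 − (-0.0003180)/(0.3150590) = 5.5136222

5.48396, 5.51261, 5.51362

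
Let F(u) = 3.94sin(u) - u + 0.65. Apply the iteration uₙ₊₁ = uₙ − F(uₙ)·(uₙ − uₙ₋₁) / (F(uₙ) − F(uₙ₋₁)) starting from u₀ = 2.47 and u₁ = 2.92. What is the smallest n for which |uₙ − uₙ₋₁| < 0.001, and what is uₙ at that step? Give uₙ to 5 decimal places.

n = 4, uₙ = 2.61845

F(2.47) = 0.6316002, F(2.92) = -1.4040526
u₂ = 2.9200000 − (-1.4040526)·(0.4500000)/(-2.0356528) = 2.6096211;  |Δ| = 0.3103789
F(2.6096211) = 0.0388786
u₃ = 2.6096211 − 0.0388786·(-0.3103789)/(1.4429311) = 2.6179840;  |Δ| = 0.0083629
F(2.6179840) = 0.0020497
u₄ = 2.6179840 − 0.0020497·(0.0083629)/(-0.0368289) = 2.6184494;  |Δ| = 0.0004654
|u₄ − u₃| = 0.0004654 < 0.001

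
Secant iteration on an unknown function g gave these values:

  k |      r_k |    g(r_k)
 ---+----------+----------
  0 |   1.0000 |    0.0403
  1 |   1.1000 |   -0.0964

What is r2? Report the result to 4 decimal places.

r2 = 1.1000 − (-0.0964)·(1.1000 − 1.0000) / (-0.0964 − 0.0403)
   = 1.1000 − (-0.009640)/(-0.136700) = 1.029481

1.0295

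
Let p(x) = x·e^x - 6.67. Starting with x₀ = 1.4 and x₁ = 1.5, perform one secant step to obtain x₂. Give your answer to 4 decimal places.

p(1.4) = -0.992720, p(1.5) = 0.052534
x₂ = 1.500000 − 0.052534·(1.500000 − 1.400000) / (0.052534 − (-0.992720)) = 1.500000 − (0.005253)/(1.045254) = 1.494974

1.4950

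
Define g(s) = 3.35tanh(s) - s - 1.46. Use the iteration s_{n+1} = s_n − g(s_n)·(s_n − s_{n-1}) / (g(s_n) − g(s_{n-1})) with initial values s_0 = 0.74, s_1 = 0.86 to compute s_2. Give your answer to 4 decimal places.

g(0.74) = -0.092364, g(0.86) = 0.012463
s_2 = 0.860000 − 0.012463·(0.860000 − 0.740000) / (0.012463 − (-0.092364)) = 0.860000 − (0.001496)/(0.104827) = 0.845733

0.8457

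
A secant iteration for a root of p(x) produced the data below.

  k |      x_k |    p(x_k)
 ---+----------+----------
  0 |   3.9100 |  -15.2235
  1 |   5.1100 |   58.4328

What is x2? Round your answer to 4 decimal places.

x2 = 5.1100 − 58.4328·(5.1100 − 3.9100) / (58.4328 − (-15.2235))
   = 5.1100 − (70.119360)/(73.656300) = 4.158020

4.1580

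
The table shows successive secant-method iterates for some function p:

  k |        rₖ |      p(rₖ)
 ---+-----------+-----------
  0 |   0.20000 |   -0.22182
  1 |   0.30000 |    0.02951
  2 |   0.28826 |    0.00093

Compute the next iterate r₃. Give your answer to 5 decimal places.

r₃ = 0.28826 − 0.00093·(0.28826 − 0.30000) / (0.00093 − 0.02951)
   = 0.28826 − (-0.0000109)/(-0.0285800) = 0.2878780

0.28788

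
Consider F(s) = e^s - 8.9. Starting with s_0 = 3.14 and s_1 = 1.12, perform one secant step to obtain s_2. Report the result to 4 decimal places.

1.7082

F(3.14) = 14.203867, F(1.12) = -5.835146
s_2 = 1.120000 − (-5.835146)·(1.120000 − 3.140000) / (-5.835146 − 14.203867) = 1.120000 − (11.786995)/(-20.039013) = 1.708202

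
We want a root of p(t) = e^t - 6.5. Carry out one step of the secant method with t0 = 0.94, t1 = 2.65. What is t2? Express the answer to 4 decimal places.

p(0.94) = -3.940019, p(2.65) = 7.654039
t2 = 2.650000 − 7.654039·(2.650000 − 0.940000) / (7.654039 − (-3.940019)) = 2.650000 − (13.088406)/(11.594057) = 1.521111

1.5211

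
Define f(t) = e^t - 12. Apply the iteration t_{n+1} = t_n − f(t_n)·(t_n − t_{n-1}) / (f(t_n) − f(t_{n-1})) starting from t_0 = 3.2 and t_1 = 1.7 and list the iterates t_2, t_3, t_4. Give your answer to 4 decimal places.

2.2136, 2.6121, 2.4673

f(3.2) = 12.532530, f(1.7) = -6.526053
t_2 = 1.700000 − (-6.526053)·(1.700000 − 3.200000) / (-6.526053 − 12.532530) = 1.700000 − (9.789079)/(-19.058583) = 2.213631
f(2.213631) = -2.851124
t_3 = 2.213631 − (-2.851124)·(2.213631 − 1.700000) / (-2.851124 − (-6.526053)) = 2.213631 − (-1.464426)/(3.674928) = 2.612122
f(2.612122) = 1.627938
t_4 = 2.612122 − 1.627938·(2.612122 − 2.213631) / (1.627938 − (-2.851124)) = 2.612122 − (0.648719)/(4.479063) = 2.467288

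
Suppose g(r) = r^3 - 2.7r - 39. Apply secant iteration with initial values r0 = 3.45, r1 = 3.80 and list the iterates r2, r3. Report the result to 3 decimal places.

3.647, 3.656

g(3.45) = -7.25137, g(3.80) = 5.61200
r2 = 3.80000 − 5.61200·(3.80000 − 3.45000) / (5.61200 − (-7.25137)) = 3.80000 − (1.96420)/(12.86337) = 3.64730
g(3.64730) = -0.32831
r3 = 3.64730 − (-0.32831)·(3.64730 − 3.80000) / (-0.32831 − 5.61200) = 3.64730 − (0.05013)/(-5.94031) = 3.65574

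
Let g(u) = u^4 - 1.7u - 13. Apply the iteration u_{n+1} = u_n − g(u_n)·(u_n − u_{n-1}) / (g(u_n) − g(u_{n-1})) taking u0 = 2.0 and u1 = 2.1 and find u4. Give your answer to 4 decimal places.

2.0131

g(2.0) = -0.400000, g(2.1) = 2.878100
u2 = 2.100000 − 2.878100·(2.100000 − 2.000000) / (2.878100 − (-0.400000)) = 2.100000 − (0.287810)/(3.278100) = 2.012202
g(2.012202) = -0.026686
u3 = 2.012202 − (-0.026686)·(2.012202 − 2.100000) / (-0.026686 − 2.878100) = 2.012202 − (0.002343)/(-2.904786) = 2.013009
g(2.013009) = -0.001755
u4 = 2.013009 − (-0.001755)·(2.013009 − 2.012202) / (-0.001755 − (-0.026686)) = 2.013009 − (-0.000001)/(0.024930) = 2.013066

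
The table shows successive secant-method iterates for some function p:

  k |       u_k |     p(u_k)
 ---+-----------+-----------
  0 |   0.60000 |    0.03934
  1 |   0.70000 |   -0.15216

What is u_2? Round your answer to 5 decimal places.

0.62054

u_2 = 0.70000 − (-0.15216)·(0.70000 − 0.60000) / (-0.15216 − 0.03934)
   = 0.70000 − (-0.0152160)/(-0.1915000) = 0.6205431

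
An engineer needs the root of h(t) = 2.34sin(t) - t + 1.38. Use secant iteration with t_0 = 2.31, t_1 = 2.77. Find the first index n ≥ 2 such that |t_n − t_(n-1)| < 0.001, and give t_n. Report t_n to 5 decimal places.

h(2.31) = 0.7992724, h(2.77) = -0.5403464
t_2 = 2.7700000 − (-0.5403464)·(0.4600000)/(-1.3396187) = 2.5844552;  |Δ| = 0.1855448
h(2.5844552) = 0.0328403
t_3 = 2.5844552 − 0.0328403·(-0.1855448)/(0.5731866) = 2.5950858;  |Δ| = 0.0106306
h(2.5950858) = 0.0010263
t_4 = 2.5950858 − 0.0010263·(0.0106306)/(-0.0318140) = 2.5954288;  |Δ| = 0.0003429
|t_4 − t_3| = 0.0003429 < 0.001

n = 4, t_n = 2.59543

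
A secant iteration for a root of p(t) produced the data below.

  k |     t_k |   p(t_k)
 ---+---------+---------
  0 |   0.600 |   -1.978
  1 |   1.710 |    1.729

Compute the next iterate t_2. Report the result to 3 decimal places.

1.192

t_2 = 1.710 − 1.729·(1.710 − 0.600) / (1.729 − (-1.978))
   = 1.710 − (1.91919)/(3.70700) = 1.19228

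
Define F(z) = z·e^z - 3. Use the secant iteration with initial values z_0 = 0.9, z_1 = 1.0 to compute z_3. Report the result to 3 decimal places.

1.050

F(0.9) = -0.78636, F(1.0) = -0.28172
z_2 = 1.00000 − (-0.28172)·(1.00000 − 0.90000) / (-0.28172 − (-0.78636)) = 1.00000 − (-0.02817)/(0.50464) = 1.05583
F(1.05583) = 0.03481
z_3 = 1.05583 − 0.03481·(1.05583 − 1.00000) / (0.03481 − (-0.28172)) = 1.05583 − (0.00194)/(0.31653) = 1.04969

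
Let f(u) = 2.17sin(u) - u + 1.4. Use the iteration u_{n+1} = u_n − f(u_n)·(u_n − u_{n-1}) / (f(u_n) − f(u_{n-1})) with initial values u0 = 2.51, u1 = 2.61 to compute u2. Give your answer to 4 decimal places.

2.5709

f(2.51) = 0.171235, f(2.61) = -0.110012
u2 = 2.610000 − (-0.110012)·(2.610000 − 2.510000) / (-0.110012 − 0.171235) = 2.610000 − (-0.011001)/(-0.281247) = 2.570884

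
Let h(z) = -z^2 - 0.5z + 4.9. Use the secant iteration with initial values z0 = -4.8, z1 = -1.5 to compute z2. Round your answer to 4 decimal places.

-2.0862

h(-4.8) = -15.740000, h(-1.5) = 3.400000
z2 = -1.500000 − 3.400000·(-1.500000 − (-4.800000)) / (3.400000 − (-15.740000)) = -1.500000 − (11.220000)/(19.140000) = -2.086207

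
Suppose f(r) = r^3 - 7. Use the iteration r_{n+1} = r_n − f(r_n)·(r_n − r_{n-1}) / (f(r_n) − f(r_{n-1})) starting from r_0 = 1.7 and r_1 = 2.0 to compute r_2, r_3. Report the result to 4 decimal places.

1.9028, 1.9125

f(1.7) = -2.087000, f(2.0) = 1.000000
r_2 = 2.000000 − 1.000000·(2.000000 − 1.700000) / (1.000000 − (-2.087000)) = 2.000000 − (0.300000)/(3.087000) = 1.902818
f(1.902818) = -0.110433
r_3 = 1.902818 − (-0.110433)·(1.902818 − 2.000000) / (-0.110433 − 1.000000) = 1.902818 − (0.010732)/(-1.110433) = 1.912483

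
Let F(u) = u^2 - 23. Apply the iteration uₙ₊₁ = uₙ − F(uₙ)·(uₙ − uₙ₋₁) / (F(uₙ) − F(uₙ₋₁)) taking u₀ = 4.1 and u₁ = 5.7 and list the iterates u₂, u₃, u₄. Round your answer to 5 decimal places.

4.73163, 4.79027, 4.79587

F(4.1) = -6.1900000, F(5.7) = 9.4900000
u₂ = 5.7000000 − 9.4900000·(5.7000000 − 4.1000000) / (9.4900000 − (-6.1900000)) = 5.7000000 − (15.1840000)/(15.6800000) = 4.7316327
F(4.7316327) = -0.6116524
u₃ = 4.7316327 − (-0.6116524)·(4.7316327 − 5.7000000) / (-0.6116524 − 9.4900000) = 4.7316327 − (0.5923042)/(-10.1016524) = 4.7902670
F(4.7902670) = -0.0533416
u₄ = 4.7902670 − (-0.0533416)·(4.7902670 − 4.7316327) / (-0.0533416 − (-0.6116524)) = 4.7902670 − (-0.0031277)/(0.5583108) = 4.7958690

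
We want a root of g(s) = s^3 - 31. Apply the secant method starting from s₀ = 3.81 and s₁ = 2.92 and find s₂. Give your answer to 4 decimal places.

g(3.81) = 24.306341, g(2.92) = -6.102912
s₂ = 2.920000 − (-6.102912)·(2.920000 − 3.810000) / (-6.102912 − 24.306341) = 2.920000 − (5.431592)/(-30.409253) = 3.098616

3.0986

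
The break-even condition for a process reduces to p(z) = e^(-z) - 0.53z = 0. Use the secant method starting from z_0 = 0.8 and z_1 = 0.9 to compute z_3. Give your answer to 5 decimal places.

p(0.8) = 0.0253290, p(0.9) = -0.0704303
z_2 = 0.9000000 − (-0.0704303)·(0.9000000 − 0.8000000) / (-0.0704303 − 0.0253290) = 0.9000000 − (-0.0070430)/(-0.0957593) = 0.8264507
p(0.8264507) = -0.0004191
z_3 = 0.8264507 − (-0.0004191)·(0.8264507 − 0.9000000) / (-0.0004191 − (-0.0704303)) = 0.8264507 − (0.0000308)/(0.0700112) = 0.8260104

0.82601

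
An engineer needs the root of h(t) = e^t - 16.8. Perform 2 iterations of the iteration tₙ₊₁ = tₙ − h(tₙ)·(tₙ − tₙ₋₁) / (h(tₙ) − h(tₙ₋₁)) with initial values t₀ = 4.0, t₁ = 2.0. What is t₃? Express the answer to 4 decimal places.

h(4.0) = 37.798150, h(2.0) = -9.410944
t₂ = 2.000000 − (-9.410944)·(2.000000 − 4.000000) / (-9.410944 − 37.798150) = 2.000000 − (18.821888)/(-47.209094) = 2.398692
h(2.398692) = -5.791233
t₃ = 2.398692 − (-5.791233)·(2.398692 − 2.000000) / (-5.791233 − (-9.410944)) = 2.398692 − (-2.308918)/(3.619711) = 3.036566

3.0366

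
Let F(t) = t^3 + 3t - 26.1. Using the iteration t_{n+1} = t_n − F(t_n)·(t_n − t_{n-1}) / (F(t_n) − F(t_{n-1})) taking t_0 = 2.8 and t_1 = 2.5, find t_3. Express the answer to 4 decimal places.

2.6311

F(2.8) = 4.252000, F(2.5) = -2.975000
t_2 = 2.500000 − (-2.975000)·(2.500000 − 2.800000) / (-2.975000 − 4.252000) = 2.500000 − (0.892500)/(-7.227000) = 2.623495
F(2.623495) = -0.172712
t_3 = 2.623495 − (-0.172712)·(2.623495 − 2.500000) / (-0.172712 − (-2.975000)) = 2.623495 − (-0.021329)/(2.802288) = 2.631107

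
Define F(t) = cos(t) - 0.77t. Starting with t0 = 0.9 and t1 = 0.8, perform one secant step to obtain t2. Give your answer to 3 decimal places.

0.853

F(0.9) = -0.07139, F(0.8) = 0.08071
t2 = 0.80000 − 0.08071·(0.80000 − 0.90000) / (0.08071 − (-0.07139)) = 0.80000 − (-0.00807)/(0.15210) = 0.85306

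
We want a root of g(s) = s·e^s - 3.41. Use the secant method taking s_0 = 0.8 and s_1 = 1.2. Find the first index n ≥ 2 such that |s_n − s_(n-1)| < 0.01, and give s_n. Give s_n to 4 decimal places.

n = 4, s_n = 1.1165

g(0.8) = -1.629567, g(1.2) = 0.574140
s_2 = 1.200000 − 0.574140·(0.400000)/(2.203708) = 1.095786;  |Δ| = 0.104214
g(1.095786) = -0.131917
s_3 = 1.095786 − (-0.131917)·(-0.104214)/(-0.706057) = 1.115257;  |Δ| = 0.019471
g(1.115257) = -0.008072
s_4 = 1.115257 − (-0.008072)·(0.019471)/(0.123845) = 1.116526;  |Δ| = 0.001269
|s_4 − s_3| = 0.001269 < 0.01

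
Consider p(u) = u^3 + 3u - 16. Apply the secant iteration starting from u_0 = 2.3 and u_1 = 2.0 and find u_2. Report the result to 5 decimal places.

2.11841

p(2.3) = 3.0670000, p(2.0) = -2.0000000
u_2 = 2.0000000 − (-2.0000000)·(2.0000000 − 2.3000000) / (-2.0000000 − 3.0670000) = 2.0000000 − (0.6000000)/(-5.0670000) = 2.1184133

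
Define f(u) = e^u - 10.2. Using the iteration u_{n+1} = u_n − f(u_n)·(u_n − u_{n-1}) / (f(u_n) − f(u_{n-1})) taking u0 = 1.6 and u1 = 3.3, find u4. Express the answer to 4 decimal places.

2.3459

f(1.6) = -5.246968, f(3.3) = 16.912639
u2 = 3.300000 − 16.912639·(3.300000 − 1.600000) / (16.912639 − (-5.246968)) = 3.300000 − (28.751486)/(22.159606) = 2.002527
f(2.002527) = -2.792246
u3 = 2.002527 − (-2.792246)·(2.002527 − 3.300000) / (-2.792246 − 16.912639) = 2.002527 − (3.622864)/(-19.704885) = 2.186383
f(2.186383) = -1.297044
u4 = 2.186383 − (-1.297044)·(2.186383 − 2.002527) / (-1.297044 − (-2.792246)) = 2.186383 − (-0.238469)/(1.495202) = 2.345873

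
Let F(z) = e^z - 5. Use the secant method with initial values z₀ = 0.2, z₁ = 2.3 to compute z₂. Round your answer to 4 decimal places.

1.1066

F(0.2) = -3.778597, F(2.3) = 4.974182
z₂ = 2.300000 − 4.974182·(2.300000 − 0.200000) / (4.974182 − (-3.778597)) = 2.300000 − (10.445783)/(8.752780) = 1.106575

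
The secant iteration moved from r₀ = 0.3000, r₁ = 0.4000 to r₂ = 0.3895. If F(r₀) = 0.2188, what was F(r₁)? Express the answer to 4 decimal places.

The secant line through (0.3000, 0.2188) and (0.4000, F(r₁)) crosses zero at r₂ = 0.3895.
So (0.3000, 0.2188), (0.4000, F(r₁)), (0.3895, 0) are collinear:
F(r₁) = 0.2188 · (0.4000 − 0.3895) / (0.3000 − 0.3895) = 0.2188 · (0.010500)/(-0.089500) = -0.025669

-0.0257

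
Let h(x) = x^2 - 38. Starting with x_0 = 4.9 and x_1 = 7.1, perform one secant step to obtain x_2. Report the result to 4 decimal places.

h(4.9) = -13.990000, h(7.1) = 12.410000
x_2 = 7.100000 − 12.410000·(7.100000 − 4.900000) / (12.410000 − (-13.990000)) = 7.100000 − (27.302000)/(26.400000) = 6.065833

6.0658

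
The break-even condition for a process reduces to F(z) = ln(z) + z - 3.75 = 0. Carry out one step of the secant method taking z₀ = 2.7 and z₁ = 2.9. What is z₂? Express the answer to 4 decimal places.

2.7418

F(2.7) = -0.056748, F(2.9) = 0.214711
z₂ = 2.900000 − 0.214711·(2.900000 − 2.700000) / (0.214711 − (-0.056748)) = 2.900000 − (0.042942)/(0.271459) = 2.741810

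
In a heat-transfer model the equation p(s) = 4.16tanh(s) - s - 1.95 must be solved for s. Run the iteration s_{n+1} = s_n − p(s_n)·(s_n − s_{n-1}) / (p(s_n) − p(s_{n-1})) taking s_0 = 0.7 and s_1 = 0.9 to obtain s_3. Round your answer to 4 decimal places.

p(0.7) = -0.135830, p(0.9) = 0.129799
s_2 = 0.900000 − 0.129799·(0.900000 − 0.700000) / (0.129799 − (-0.135830)) = 0.900000 − (0.025960)/(0.265629) = 0.802270
p(0.802270) = 0.015395
s_3 = 0.802270 − 0.015395·(0.802270 − 0.900000) / (0.015395 − 0.129799) = 0.802270 − (-0.001505)/(-0.114404) = 0.789119

0.7891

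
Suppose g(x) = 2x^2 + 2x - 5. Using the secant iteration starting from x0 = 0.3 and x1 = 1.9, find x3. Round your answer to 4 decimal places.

1.1201

g(0.3) = -4.220000, g(1.9) = 6.020000
x2 = 1.900000 − 6.020000·(1.900000 − 0.300000) / (6.020000 − (-4.220000)) = 1.900000 − (9.632000)/(10.240000) = 0.959375
g(0.959375) = -1.240449
x3 = 0.959375 − (-1.240449)·(0.959375 − 1.900000) / (-1.240449 − 6.020000) = 0.959375 − (1.166798)/(-7.260449) = 1.120081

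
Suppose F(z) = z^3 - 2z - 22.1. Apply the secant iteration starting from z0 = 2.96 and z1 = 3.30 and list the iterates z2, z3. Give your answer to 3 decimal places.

F(2.96) = -2.08566, F(3.30) = 7.23700
z2 = 3.30000 − 7.23700·(3.30000 − 2.96000) / (7.23700 − (-2.08566)) = 3.30000 − (2.46058)/(9.32266) = 3.03606
F(3.03606) = -0.18663
z3 = 3.03606 − (-0.18663)·(3.03606 − 3.30000) / (-0.18663 − 7.23700) = 3.03606 − (0.04926)/(-7.42363) = 3.04270

3.036, 3.043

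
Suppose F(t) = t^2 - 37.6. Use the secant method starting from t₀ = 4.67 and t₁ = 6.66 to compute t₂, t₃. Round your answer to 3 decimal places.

F(4.67) = -15.79110, F(6.66) = 6.75560
t₂ = 6.66000 − 6.75560·(6.66000 − 4.67000) / (6.75560 − (-15.79110)) = 6.66000 − (13.44364)/(22.54670) = 6.06374
F(6.06374) = -0.83103
t₃ = 6.06374 − (-0.83103)·(6.06374 − 6.66000) / (-0.83103 − 6.75560) = 6.06374 − (0.49551)/(-7.58663) = 6.12906

6.064, 6.129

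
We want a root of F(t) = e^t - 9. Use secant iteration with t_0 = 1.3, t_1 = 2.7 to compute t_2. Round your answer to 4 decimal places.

F(1.3) = -5.330703, F(2.7) = 5.879732
t_2 = 2.700000 − 5.879732·(2.700000 − 1.300000) / (5.879732 − (-5.330703)) = 2.700000 − (8.231624)/(11.210435) = 1.965718

1.9657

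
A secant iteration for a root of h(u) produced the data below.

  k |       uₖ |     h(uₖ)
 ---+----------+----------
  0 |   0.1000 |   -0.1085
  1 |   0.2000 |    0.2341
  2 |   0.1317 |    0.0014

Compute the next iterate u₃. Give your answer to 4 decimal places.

u₃ = 0.1317 − 0.0014·(0.1317 − 0.2000) / (0.0014 − 0.2341)
   = 0.1317 − (-0.000096)/(-0.232700) = 0.131289

0.1313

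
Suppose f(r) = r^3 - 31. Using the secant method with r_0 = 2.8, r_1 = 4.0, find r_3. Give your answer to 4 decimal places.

3.1220

f(2.8) = -9.048000, f(4.0) = 33.000000
r_2 = 4.000000 − 33.000000·(4.000000 − 2.800000) / (33.000000 − (-9.048000)) = 4.000000 − (39.600000)/(42.048000) = 3.058219
f(3.058219) = -2.397380
r_3 = 3.058219 − (-2.397380)·(3.058219 − 4.000000) / (-2.397380 − 33.000000) = 3.058219 − (2.257806)/(-35.397380) = 3.122004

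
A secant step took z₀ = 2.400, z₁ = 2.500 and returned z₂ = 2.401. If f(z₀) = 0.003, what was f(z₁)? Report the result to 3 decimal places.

The secant line through (2.400, 0.003) and (2.500, f(z₁)) crosses zero at z₂ = 2.401.
So (2.400, 0.003), (2.500, f(z₁)), (2.401, 0) are collinear:
f(z₁) = 0.003 · (2.500 − 2.401) / (2.400 − 2.401) = 0.003 · (0.09900)/(-0.00100) = -0.29700

-0.297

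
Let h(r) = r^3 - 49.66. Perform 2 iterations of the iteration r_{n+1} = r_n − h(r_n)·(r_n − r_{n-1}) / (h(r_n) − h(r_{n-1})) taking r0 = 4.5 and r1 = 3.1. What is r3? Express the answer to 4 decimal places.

3.6975

h(4.5) = 41.465000, h(3.1) = -19.869000
r2 = 3.100000 − (-19.869000)·(3.100000 − 4.500000) / (-19.869000 − 41.465000) = 3.100000 − (27.816600)/(-61.334000) = 3.553527
h(3.553527) = -4.787661
r3 = 3.553527 − (-4.787661)·(3.553527 − 3.100000) / (-4.787661 − (-19.869000)) = 3.553527 − (-2.171332)/(15.081339) = 3.697501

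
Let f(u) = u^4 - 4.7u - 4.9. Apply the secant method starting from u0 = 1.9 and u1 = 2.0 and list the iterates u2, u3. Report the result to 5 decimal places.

f(1.9) = -0.7979000, f(2.0) = 1.7000000
u2 = 2.0000000 − 1.7000000·(2.0000000 − 1.9000000) / (1.7000000 − (-0.7979000)) = 2.0000000 − (0.1700000)/(2.4979000) = 1.9319428
f(1.9319428) = -0.0492984
u3 = 1.9319428 − (-0.0492984)·(1.9319428 − 2.0000000) / (-0.0492984 − 1.7000000) = 1.9319428 − (0.0033551)/(-1.7492984) = 1.9338608

1.93194, 1.93386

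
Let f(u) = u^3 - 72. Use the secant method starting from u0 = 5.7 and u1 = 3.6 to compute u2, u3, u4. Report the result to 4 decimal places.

f(5.7) = 113.193000, f(3.6) = -25.344000
u2 = 3.600000 − (-25.344000)·(3.600000 − 5.700000) / (-25.344000 − 113.193000) = 3.600000 − (53.222400)/(-138.537000) = 3.984175
f(3.984175) = -8.756617
u3 = 3.984175 − (-8.756617)·(3.984175 − 3.600000) / (-8.756617 − (-25.344000)) = 3.984175 − (-3.364070)/(16.587383) = 4.186984
f(4.186984) = 1.401304
u4 = 4.186984 − 1.401304·(4.186984 − 3.984175) / (1.401304 − (-8.756617)) = 4.186984 − (0.284197)/(10.157920) = 4.159006

3.9842, 4.1870, 4.1590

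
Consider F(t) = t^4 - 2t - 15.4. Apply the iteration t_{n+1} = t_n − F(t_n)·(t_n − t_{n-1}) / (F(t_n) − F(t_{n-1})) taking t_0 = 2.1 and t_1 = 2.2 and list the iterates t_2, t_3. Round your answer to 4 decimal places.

F(2.1) = -0.151900, F(2.2) = 3.625600
t_2 = 2.200000 − 3.625600·(2.200000 − 2.100000) / (3.625600 − (-0.151900)) = 2.200000 − (0.362560)/(3.777500) = 2.104021
F(2.104021) = -0.010553
t_3 = 2.104021 − (-0.010553)·(2.104021 − 2.200000) / (-0.010553 − 3.625600) = 2.104021 − (0.001013)/(-3.636153) = 2.104300

2.1040, 2.1043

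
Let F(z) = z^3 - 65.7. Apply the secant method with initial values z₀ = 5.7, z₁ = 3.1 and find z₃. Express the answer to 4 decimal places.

4.1325

F(5.7) = 119.493000, F(3.1) = -35.909000
z₂ = 3.100000 − (-35.909000)·(3.100000 − 5.700000) / (-35.909000 − 119.493000) = 3.100000 − (93.363400)/(-155.402000) = 3.700786
F(3.700786) = -15.014698
z₃ = 3.700786 − (-15.014698)·(3.700786 − 3.100000) / (-15.014698 − (-35.909000)) = 3.700786 − (-9.020625)/(20.894302) = 4.132513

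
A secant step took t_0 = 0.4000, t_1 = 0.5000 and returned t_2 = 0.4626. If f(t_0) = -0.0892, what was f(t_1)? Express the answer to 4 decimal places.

The secant line through (0.4000, -0.0892) and (0.5000, f(t_1)) crosses zero at t_2 = 0.4626.
So (0.4000, -0.0892), (0.5000, f(t_1)), (0.4626, 0) are collinear:
f(t_1) = -0.0892 · (0.5000 − 0.4626) / (0.4000 − 0.4626) = -0.0892 · (0.037400)/(-0.062600) = 0.053292

0.0533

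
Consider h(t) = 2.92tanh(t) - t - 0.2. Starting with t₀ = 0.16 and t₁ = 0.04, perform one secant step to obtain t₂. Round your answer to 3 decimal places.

h(0.16) = 0.10325, h(0.04) = -0.12326
t₂ = 0.04000 − (-0.12326)·(0.04000 − 0.16000) / (-0.12326 − 0.10325) = 0.04000 − (0.01479)/(-0.22652) = 0.10530

0.105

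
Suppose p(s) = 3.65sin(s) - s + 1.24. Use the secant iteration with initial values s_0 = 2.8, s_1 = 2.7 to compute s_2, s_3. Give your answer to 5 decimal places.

2.72286, 2.72315

p(2.8) = -0.3372933, p(2.7) = 0.0999366
s_2 = 2.7000000 − 0.0999366·(2.7000000 − 2.8000000) / (0.0999366 − (-0.3372933)) = 2.7000000 − (-0.0099937)/(0.4372298) = 2.7228568
p(2.7228568) = 0.0012547
s_3 = 2.7228568 − 0.0012547·(2.7228568 − 2.7000000) / (0.0012547 − 0.0999366) = 2.7228568 − (0.0000287)/(-0.0986818) = 2.7231474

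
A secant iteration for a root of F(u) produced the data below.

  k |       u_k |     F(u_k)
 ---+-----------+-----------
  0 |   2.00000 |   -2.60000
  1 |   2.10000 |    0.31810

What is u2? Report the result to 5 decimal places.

u2 = 2.10000 − 0.31810·(2.10000 − 2.00000) / (0.31810 − (-2.60000))
   = 2.10000 − (0.0318100)/(2.9181000) = 2.0890991

2.08910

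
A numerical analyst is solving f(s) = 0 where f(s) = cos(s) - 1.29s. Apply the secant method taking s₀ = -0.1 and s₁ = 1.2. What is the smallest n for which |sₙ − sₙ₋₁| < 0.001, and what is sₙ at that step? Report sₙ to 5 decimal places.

f(-0.1) = 1.1240042, f(1.2) = -1.1856422
s₂ = 1.2000000 − (-1.1856422)·(1.3000000)/(-2.3096464) = 0.5326533;  |Δ| = 0.6673467
f(0.5326533) = 0.1743400
s₃ = 0.5326533 − 0.1743400·(-0.6673467)/(1.3599822) = 0.6182024;  |Δ| = 0.0855491
f(0.6182024) = 0.0174406
s₄ = 0.6182024 − 0.0174406·(0.0855491)/(-0.1568993) = 0.6277118;  |Δ| = 0.0095095
f(0.6277118) = -0.0003748
s₅ = 0.6277118 − (-0.0003748)·(0.0095095)/(-0.0178154) = 0.6275118;  |Δ| = 0.0002000
|s₅ − s₄| = 0.0002000 < 0.001

n = 5, sₙ = 0.62751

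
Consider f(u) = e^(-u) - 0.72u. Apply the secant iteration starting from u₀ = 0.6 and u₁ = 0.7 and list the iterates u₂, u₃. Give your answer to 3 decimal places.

f(0.6) = 0.11681, f(0.7) = -0.00741
u₂ = 0.70000 − (-0.00741)·(0.70000 − 0.60000) / (-0.00741 − 0.11681) = 0.70000 − (-0.00074)/(-0.12423) = 0.69403
f(0.69403) = -0.00014
u₃ = 0.69403 − (-0.00014)·(0.69403 − 0.70000) / (-0.00014 − (-0.00741)) = 0.69403 − (0.00000)/(0.00727) = 0.69391

0.694, 0.694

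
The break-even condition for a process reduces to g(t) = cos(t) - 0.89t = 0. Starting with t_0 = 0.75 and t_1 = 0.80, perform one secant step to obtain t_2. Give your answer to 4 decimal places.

g(0.75) = 0.064189, g(0.80) = -0.015293
t_2 = 0.800000 − (-0.015293)·(0.800000 − 0.750000) / (-0.015293 − 0.064189) = 0.800000 − (-0.000765)/(-0.079482) = 0.790379

0.7904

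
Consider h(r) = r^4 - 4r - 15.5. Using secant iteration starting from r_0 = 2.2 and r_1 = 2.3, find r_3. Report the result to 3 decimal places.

2.222

h(2.2) = -0.87440, h(2.3) = 3.28410
r_2 = 2.30000 − 3.28410·(2.30000 − 2.20000) / (3.28410 − (-0.87440)) = 2.30000 − (0.32841)/(4.15850) = 2.22103
h(2.22103) = -0.05001
r_3 = 2.22103 − (-0.05001)·(2.22103 − 2.30000) / (-0.05001 − 3.28410) = 2.22103 − (0.00395)/(-3.33411) = 2.22221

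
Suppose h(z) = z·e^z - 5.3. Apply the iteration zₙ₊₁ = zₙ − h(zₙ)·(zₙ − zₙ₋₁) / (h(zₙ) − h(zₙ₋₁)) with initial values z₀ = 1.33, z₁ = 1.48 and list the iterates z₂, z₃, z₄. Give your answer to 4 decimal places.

h(1.33) = -0.271212, h(1.48) = 1.201560
z₂ = 1.480000 − 1.201560·(1.480000 − 1.330000) / (1.201560 − (-0.271212)) = 1.480000 − (0.180234)/(1.472772) = 1.357623
h(1.357623) = -0.023000
z₃ = 1.357623 − (-0.023000)·(1.357623 − 1.480000) / (-0.023000 − 1.201560) = 1.357623 − (0.002815)/(-1.224560) = 1.359921
h(1.359921) = -0.001902
z₄ = 1.359921 − (-0.001902)·(1.359921 − 1.357623) / (-0.001902 − (-0.023000)) = 1.359921 − (-0.000004)/(0.021098) = 1.360128

1.3576, 1.3599, 1.3601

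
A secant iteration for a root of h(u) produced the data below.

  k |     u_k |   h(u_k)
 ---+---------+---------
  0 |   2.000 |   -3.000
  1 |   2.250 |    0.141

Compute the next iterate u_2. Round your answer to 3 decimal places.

2.239

u_2 = 2.250 − 0.141·(2.250 − 2.000) / (0.141 − (-3.000))
   = 2.250 − (0.03525)/(3.14100) = 2.23878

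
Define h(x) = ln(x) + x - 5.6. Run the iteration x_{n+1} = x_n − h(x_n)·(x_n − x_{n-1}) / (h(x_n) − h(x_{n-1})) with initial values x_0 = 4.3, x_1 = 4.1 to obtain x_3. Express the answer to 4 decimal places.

4.1717

h(4.3) = 0.158615, h(4.1) = -0.089013
x_2 = 4.100000 − (-0.089013)·(4.100000 − 4.300000) / (-0.089013 − 0.158615) = 4.100000 − (0.017803)/(-0.247628) = 4.171893
h(4.171893) = 0.000262
x_3 = 4.171893 − 0.000262·(4.171893 − 4.100000) / (0.000262 − (-0.089013)) = 4.171893 − (0.000019)/(0.089275) = 4.171681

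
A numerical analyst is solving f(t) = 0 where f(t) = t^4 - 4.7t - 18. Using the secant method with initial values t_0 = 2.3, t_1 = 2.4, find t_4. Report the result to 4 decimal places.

f(2.3) = -0.825900, f(2.4) = 3.897600
t_2 = 2.400000 − 3.897600·(2.400000 − 2.300000) / (3.897600 − (-0.825900)) = 2.400000 − (0.389760)/(4.723500) = 2.317485
f(2.317485) = -0.047370
t_3 = 2.317485 − (-0.047370)·(2.317485 − 2.400000) / (-0.047370 − 3.897600) = 2.317485 − (0.003909)/(-3.944970) = 2.318476
f(2.318476) = -0.002666
t_4 = 2.318476 − (-0.002666)·(2.318476 − 2.317485) / (-0.002666 − (-0.047370)) = 2.318476 − (-0.000003)/(0.044704) = 2.318535

2.3185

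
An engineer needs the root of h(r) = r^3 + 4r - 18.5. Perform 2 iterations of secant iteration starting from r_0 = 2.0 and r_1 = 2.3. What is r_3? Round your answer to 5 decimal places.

h(2.0) = -2.5000000, h(2.3) = 2.8670000
r_2 = 2.3000000 − 2.8670000·(2.3000000 − 2.0000000) / (2.8670000 − (-2.5000000)) = 2.3000000 − (0.8601000)/(5.3670000) = 2.1397429
h(2.1397429) = -0.1442167
r_3 = 2.1397429 − (-0.1442167)·(2.1397429 − 2.3000000) / (-0.1442167 − 2.8670000) = 2.1397429 − (0.0231118)/(-3.0112167) = 2.1474181

2.14742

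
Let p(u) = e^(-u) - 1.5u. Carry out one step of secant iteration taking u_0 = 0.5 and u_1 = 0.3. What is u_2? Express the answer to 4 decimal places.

0.4339

p(0.5) = -0.143469, p(0.3) = 0.290818
u_2 = 0.300000 − 0.290818·(0.300000 − 0.500000) / (0.290818 − (-0.143469)) = 0.300000 − (-0.058164)/(0.434288) = 0.433929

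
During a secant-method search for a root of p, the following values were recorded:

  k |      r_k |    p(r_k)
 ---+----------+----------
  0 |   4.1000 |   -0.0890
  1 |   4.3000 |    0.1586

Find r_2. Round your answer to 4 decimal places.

4.1719

r_2 = 4.3000 − 0.1586·(4.3000 − 4.1000) / (0.1586 − (-0.0890))
   = 4.3000 − (0.031720)/(0.247600) = 4.171890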